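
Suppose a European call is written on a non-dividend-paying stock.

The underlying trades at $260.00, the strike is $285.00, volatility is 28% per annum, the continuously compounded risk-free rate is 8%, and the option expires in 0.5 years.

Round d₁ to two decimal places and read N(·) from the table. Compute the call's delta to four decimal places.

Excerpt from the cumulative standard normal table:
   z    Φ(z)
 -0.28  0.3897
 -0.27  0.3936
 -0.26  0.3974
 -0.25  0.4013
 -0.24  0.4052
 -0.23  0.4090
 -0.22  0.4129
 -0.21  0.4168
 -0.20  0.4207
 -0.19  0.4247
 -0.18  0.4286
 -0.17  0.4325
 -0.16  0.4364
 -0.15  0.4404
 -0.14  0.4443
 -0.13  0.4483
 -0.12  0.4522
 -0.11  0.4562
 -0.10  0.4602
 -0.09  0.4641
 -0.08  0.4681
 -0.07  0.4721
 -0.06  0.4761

0.4364

T = 0.5;  σ√T = 0.1980
d₁ = [ln(260/285) + (0.08 + 0.28²/2)·0.5] / 0.1980 = [-0.0918 + 0.0596] / 0.1980 = -0.1627 ≈ -0.16
N(d₁) = N(-0.16) = 0.4364
Δ_call = N(d₁) = 0.4364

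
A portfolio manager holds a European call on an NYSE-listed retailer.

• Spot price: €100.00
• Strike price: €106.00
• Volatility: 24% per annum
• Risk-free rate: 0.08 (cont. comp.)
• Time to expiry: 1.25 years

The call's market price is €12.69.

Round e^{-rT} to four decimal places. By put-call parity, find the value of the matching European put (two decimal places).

€8.60

e^(−rT) = e^(−0.08·1.25) = 0.9048
Put-call parity: C − P = S − K·e^(−rT) = 100 − 106·0.9048 = 100 − 95.9088 = 4.0912
P = C − (C − P) = 12.69 − (4.0912) = 8.5988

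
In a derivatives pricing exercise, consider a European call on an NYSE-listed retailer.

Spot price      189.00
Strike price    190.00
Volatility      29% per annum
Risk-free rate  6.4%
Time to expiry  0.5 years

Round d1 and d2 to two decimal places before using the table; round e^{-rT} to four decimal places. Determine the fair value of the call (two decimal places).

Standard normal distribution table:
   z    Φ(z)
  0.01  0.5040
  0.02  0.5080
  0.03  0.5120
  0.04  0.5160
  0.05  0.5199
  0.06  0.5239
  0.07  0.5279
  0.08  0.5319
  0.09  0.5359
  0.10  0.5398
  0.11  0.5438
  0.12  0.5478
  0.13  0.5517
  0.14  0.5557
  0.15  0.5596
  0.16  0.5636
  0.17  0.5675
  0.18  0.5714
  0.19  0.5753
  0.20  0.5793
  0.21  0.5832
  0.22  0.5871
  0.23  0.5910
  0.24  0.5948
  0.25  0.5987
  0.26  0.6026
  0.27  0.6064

17.48

σ√T = 0.29 × 0.7071 = 0.2051
ln(S/K) + (r + σ²/2)T = ln(189/190) + (0.064 + 0.29²/2)·0.5 = -0.0053 + 0.0530 = 0.0477
d₁ = 0.0477 / 0.2051 = 0.2328 which rounds to 0.23
d₂ = d₁ − σ√T = 0.2328 − 0.2051 = 0.0278 which rounds to 0.03
exp(−rT) = exp(−0.064·0.5) = 0.9685
N(d₁) = N(0.23) = 0.5910;  N(d₂) = N(0.03) = 0.5120
C = 189·0.5910 − 190·0.9685·0.5120 = 111.6990 − 94.2157 = 17.4833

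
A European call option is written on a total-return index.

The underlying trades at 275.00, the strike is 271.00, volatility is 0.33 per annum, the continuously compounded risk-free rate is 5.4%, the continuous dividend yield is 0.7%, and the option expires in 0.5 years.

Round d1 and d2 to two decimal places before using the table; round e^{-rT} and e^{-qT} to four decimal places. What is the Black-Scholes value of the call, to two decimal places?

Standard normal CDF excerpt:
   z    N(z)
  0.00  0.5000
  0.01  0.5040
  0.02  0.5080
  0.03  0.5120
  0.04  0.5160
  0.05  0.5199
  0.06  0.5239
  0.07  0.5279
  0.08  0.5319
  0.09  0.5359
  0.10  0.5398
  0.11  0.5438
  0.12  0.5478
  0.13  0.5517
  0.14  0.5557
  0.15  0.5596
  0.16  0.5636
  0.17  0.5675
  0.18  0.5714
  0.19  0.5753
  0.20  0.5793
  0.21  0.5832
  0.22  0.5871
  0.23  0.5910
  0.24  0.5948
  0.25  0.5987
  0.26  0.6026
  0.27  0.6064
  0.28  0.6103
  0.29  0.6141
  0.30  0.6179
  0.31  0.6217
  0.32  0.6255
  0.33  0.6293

30.10

σ√T = 0.33 × 0.7071 = 0.2333
d₁ = [ln(275/271) + (0.054 − 0.007 + 0.33²/2)·0.5] / 0.2333 = [0.0147 + 0.0507] / 0.2333 = 0.2802 ≈ 0.28
d₂ = d₁ − σ√T = 0.2802 − 0.2333 = 0.0468 ≈ 0.05
exp(−qT) = exp(−0.007·0.5) = 0.9965;  exp(−rT) = exp(−0.054·0.5) = 0.9734
N(d₁) = N(0.28) = 0.6103;  N(d₂) = N(0.05) = 0.5199
C = 275·0.9965·0.6103 − 271·0.9734·0.5199 = 167.2451 − 137.1451 = 30.0999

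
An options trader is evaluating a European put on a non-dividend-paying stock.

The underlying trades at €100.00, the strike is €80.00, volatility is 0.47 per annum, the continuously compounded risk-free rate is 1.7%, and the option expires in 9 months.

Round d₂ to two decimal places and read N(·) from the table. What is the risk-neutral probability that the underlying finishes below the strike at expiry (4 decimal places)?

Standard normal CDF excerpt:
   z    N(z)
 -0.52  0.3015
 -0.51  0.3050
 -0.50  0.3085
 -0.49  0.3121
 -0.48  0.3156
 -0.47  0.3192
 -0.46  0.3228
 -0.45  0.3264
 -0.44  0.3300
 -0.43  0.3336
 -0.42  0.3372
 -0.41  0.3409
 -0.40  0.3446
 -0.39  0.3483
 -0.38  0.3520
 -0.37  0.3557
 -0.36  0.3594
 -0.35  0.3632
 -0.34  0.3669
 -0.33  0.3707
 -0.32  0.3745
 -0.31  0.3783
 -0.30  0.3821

T = 0.75;  σ√T = 0.4070
d₁ = [ln(100/80) + (0.017 + 0.47²/2)·0.75] / 0.4070 = [0.2231 + 0.0956] / 0.4070 = 0.7831 which rounds to 0.78
d₂ = d₁ − σ√T = 0.7831 − 0.4070 = 0.3760 which rounds to 0.38
Risk-neutral Pr[S_T < K] = N(−d₂) = N(-0.38) = 0.3520

0.3520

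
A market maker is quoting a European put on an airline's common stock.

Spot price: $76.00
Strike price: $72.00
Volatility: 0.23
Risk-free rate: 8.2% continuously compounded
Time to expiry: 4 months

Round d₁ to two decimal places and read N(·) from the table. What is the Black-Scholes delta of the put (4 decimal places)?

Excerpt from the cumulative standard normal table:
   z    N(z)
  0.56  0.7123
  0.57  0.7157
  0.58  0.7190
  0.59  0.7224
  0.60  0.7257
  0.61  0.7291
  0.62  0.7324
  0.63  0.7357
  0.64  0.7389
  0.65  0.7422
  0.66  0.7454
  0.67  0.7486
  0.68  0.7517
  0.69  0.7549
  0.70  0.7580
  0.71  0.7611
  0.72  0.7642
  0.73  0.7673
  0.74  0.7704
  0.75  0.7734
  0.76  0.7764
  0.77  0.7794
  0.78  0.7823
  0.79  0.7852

σ√T = 0.23·√0.3333 = 0.1328
d₁ = [ln(76/72) + (0.082 + 0.23²/2)·0.3333] / 0.1328 = [0.0541 + 0.0362] / 0.1328 = 0.6794 ⇒ 0.68
N(d₁) = N(0.68) = 0.7517
Δ_put = N(d₁) − 1 = 0.7517 − 1 = -0.2483

-0.2483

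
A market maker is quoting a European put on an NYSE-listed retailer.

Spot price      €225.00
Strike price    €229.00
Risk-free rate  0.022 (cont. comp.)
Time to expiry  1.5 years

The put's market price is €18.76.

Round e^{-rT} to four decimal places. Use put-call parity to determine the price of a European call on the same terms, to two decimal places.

e^(−rT) = e^(−0.022·1.5) = 0.9675
Put-call parity: C − P = S − K·e^(−rT) = 225 − 229·0.9675 = 225 − 221.5575 = 3.4425
C = P + (C − P) = 18.76 + (3.4425) = 22.2025

€22.20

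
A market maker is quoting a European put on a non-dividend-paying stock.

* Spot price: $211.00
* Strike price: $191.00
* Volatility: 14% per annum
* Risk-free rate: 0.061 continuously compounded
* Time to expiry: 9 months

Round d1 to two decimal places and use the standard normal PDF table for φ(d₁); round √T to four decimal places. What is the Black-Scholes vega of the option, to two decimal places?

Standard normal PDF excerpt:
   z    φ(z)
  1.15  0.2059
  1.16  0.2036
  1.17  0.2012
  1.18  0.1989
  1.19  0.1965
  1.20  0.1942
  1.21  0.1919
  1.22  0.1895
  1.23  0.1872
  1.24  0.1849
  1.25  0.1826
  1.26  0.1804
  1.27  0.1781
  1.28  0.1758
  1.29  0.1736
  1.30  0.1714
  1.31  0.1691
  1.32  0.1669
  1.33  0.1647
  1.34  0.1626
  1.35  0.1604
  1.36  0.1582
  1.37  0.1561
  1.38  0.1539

32.96

σ√T = 0.14 × 0.8660 = 0.1212
d₁ = [ln(211/191) + (0.061 + ½·0.14²)·0.75] / (σ√T) = (0.0996 + 0.0531) / 0.1212 = 1.2593 → 1.26
√T = √0.75 = 0.8660
φ(d₁) = φ(1.26) = 0.1804
vega = S·φ(d₁)·√T = 211·0.1804·0.8660 = 32.9638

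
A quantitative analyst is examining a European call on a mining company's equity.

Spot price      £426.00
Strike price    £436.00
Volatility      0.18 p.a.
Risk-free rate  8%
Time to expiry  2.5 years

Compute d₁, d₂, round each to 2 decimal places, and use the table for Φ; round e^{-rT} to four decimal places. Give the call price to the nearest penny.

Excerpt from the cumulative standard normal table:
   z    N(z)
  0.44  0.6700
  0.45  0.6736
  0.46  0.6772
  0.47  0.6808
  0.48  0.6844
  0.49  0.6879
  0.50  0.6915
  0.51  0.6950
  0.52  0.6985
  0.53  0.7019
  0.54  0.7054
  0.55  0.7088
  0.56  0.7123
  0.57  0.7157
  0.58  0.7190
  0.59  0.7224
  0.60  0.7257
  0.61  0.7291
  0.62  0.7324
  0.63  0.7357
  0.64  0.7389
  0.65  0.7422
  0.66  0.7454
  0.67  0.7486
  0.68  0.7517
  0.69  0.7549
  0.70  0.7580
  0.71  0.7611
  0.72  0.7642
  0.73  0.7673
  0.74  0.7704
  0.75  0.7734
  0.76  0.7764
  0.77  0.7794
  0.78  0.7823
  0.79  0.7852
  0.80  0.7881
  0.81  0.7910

£86.45

σ√T = 0.18·√2.5 = 0.2846
d₁ = [ln(426/436) + (0.08 + 0.18²/2)·2.5] / 0.2846 = [-0.0232 + 0.2405] / 0.2846 = 0.7635 ⇒ 0.76
d₂ = d₁ − σ√T = 0.7635 − 0.2846 = 0.4789 ⇒ 0.48
e^(−rT) = e^(−0.08·2.5) = 0.8187
N(d₁) = N(0.76) = 0.7764;  N(d₂) = N(0.48) = 0.6844
C = 426·0.7764 − 436·0.8187·0.6844 = 330.7464 − 244.2988 = 86.4476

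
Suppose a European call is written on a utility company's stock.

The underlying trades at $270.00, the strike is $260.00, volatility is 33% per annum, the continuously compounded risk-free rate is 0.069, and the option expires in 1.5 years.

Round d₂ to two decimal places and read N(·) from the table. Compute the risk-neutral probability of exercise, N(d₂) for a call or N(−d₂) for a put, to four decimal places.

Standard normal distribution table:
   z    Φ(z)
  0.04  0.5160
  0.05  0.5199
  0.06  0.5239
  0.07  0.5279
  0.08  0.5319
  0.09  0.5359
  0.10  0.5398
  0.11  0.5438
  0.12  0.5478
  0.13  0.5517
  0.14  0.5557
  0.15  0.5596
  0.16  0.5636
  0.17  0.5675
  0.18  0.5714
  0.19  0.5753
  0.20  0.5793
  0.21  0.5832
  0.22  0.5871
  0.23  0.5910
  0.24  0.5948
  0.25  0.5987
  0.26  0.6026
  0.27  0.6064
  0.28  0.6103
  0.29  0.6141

0.5596

σ√T = 0.33·√1.5 = 0.4042
ln(S/K) + (r + σ²/2)T = ln(270/260) + (0.069 + 0.33²/2)·1.5 = 0.0377 + 0.1852 = 0.2229
d₁ = 0.2229 / 0.4042 = 0.5515 → 0.55
d₂ = d₁ − σ√T = 0.5515 − 0.4042 = 0.1474 → 0.15
Pr(exercise) under Q = N(d₂) = 0.5596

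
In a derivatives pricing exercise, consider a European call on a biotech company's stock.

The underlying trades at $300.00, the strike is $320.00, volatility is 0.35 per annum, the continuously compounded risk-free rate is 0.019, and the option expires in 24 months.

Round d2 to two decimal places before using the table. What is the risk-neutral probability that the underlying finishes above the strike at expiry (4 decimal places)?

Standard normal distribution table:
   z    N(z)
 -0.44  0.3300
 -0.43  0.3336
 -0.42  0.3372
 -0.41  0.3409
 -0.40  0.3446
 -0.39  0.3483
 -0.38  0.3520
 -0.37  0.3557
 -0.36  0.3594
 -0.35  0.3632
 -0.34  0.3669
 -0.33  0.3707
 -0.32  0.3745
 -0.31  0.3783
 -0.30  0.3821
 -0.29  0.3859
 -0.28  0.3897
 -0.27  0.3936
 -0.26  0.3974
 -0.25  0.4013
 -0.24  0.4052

T = 2;  σ√T = 0.4950
d₁ = [ln(300/320) + (0.019 + 0.35²/2)·2] / 0.4950 = [-0.0645 + 0.1605] / 0.4950 = 0.1939 ⇒ 0.19
d₂ = d₁ − σ√T = 0.1939 − 0.4950 = -0.3011 ⇒ -0.30
Risk-neutral Pr[S_T > K] = N(d₂) = N(-0.30) = 0.3821

0.3821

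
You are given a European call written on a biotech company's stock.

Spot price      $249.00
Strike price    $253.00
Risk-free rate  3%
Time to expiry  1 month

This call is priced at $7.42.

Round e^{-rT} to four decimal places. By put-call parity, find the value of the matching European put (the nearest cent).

exp(−rT) = exp(−0.03·0.08333) = 0.9975
Put-call parity: C − P = S − K·e^(−rT) = 249 − 253·0.9975 = 249 − 252.3675 = -3.3675
P = C − (C − P) = 7.42 − (-3.3675) = 10.7875

$10.79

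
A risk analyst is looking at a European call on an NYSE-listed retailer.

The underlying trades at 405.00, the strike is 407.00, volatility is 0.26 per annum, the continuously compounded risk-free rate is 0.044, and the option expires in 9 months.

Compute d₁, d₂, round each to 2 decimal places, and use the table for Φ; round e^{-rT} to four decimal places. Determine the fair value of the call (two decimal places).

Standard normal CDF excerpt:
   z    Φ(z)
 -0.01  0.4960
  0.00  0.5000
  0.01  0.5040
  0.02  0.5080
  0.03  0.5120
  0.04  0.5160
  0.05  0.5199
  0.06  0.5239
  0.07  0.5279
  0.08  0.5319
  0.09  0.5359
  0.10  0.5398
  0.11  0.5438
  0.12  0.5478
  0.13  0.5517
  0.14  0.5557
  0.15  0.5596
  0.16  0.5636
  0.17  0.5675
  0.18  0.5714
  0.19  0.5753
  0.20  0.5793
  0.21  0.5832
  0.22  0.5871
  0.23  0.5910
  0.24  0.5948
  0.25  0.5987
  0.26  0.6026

42.43

σ√T = 0.26 × 0.8660 = 0.2252
d₁ = [ln(405/407) + (0.044 + 0.26²/2)·0.75] / 0.2252 = [-0.0049 + 0.0584] / 0.2252 = 0.2373 ≈ 0.24
d₂ = d₁ − σ√T = 0.2373 − 0.2252 = 0.0121 ≈ 0.01
e^(−rT) = e^(−0.044·0.75) = 0.9675
N(d₁) = N(0.24) = 0.5948;  N(d₂) = N(0.01) = 0.5040
C = 405·0.5948 − 407·0.9675·0.5040 = 240.8940 − 198.4613 = 42.4327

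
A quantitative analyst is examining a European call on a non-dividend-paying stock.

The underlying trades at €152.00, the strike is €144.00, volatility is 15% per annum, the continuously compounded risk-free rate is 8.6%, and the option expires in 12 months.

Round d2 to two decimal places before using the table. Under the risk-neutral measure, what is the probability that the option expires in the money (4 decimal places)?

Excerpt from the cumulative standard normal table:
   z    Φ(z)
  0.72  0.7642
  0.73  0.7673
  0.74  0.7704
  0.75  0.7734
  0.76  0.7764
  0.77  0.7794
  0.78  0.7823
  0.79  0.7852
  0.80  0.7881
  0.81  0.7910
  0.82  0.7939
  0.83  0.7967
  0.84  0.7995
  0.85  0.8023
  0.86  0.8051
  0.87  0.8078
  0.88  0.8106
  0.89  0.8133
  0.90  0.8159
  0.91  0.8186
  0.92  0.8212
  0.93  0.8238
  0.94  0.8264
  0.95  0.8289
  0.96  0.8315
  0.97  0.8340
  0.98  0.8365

σ√T = 0.15 × 1.0000 = 0.1500
d₁ = [ln(152/144) + (0.086 + 0.15²/2)·1] / 0.1500 = [0.0541 + 0.0972] / 0.1500 = 1.0088 → 1.01
d₂ = d₁ − σ√T = 1.0088 − 0.1500 = 0.8588 → 0.86
Pr(exercise) under Q = N(d₂) = 0.8051

0.8051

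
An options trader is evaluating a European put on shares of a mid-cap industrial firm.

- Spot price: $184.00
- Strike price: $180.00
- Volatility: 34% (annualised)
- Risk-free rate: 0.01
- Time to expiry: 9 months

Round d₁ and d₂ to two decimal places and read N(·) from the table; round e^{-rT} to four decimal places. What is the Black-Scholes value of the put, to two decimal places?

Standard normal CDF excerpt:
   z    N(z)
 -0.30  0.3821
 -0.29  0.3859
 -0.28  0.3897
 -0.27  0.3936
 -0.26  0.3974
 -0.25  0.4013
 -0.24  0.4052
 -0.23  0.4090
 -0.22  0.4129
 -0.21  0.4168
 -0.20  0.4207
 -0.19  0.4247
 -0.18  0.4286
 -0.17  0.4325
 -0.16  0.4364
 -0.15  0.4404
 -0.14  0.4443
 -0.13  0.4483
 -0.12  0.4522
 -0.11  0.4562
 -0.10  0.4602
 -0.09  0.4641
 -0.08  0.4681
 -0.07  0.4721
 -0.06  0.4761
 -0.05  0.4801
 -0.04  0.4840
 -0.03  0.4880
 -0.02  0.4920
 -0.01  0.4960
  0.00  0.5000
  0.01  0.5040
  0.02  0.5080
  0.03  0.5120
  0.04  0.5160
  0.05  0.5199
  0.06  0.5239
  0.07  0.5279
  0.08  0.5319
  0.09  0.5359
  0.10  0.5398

σ√T = 0.34·√0.75 = 0.2944
d₁ = [ln(184/180) + (0.01 + ½·0.34²)·0.75] / (σ√T) = (0.0220 + 0.0509) / 0.2944 = 0.2473 ≈ 0.25
d₂ = 0.2473 − 0.2944 = -0.0471 ≈ -0.05
exp(−rT) = exp(−0.01·0.75) = 0.9925
N(−d₂) = N(0.05) = 0.5199;  N(−d₁) = N(-0.25) = 0.4013
P = 180·0.9925·0.5199 − 184·0.4013 = 92.8801 − 73.8392 = 19.0409

$19.04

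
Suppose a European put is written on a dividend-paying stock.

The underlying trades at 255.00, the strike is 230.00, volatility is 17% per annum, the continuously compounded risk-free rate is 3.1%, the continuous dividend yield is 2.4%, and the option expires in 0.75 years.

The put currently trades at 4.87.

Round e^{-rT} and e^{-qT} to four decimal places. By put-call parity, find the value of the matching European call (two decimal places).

30.62

e^(−qT) = e^(−0.024·0.75) = 0.9822;  e^(−rT) = e^(−0.031·0.75) = 0.9770
Put-call parity: C − P = S·e^(−qT) − K·e^(−rT) = 255·0.9822 − 230·0.9770 = 250.4610 − 224.7100 = 25.7510
C = P + (C − P) = 4.87 + (25.7510) = 30.6210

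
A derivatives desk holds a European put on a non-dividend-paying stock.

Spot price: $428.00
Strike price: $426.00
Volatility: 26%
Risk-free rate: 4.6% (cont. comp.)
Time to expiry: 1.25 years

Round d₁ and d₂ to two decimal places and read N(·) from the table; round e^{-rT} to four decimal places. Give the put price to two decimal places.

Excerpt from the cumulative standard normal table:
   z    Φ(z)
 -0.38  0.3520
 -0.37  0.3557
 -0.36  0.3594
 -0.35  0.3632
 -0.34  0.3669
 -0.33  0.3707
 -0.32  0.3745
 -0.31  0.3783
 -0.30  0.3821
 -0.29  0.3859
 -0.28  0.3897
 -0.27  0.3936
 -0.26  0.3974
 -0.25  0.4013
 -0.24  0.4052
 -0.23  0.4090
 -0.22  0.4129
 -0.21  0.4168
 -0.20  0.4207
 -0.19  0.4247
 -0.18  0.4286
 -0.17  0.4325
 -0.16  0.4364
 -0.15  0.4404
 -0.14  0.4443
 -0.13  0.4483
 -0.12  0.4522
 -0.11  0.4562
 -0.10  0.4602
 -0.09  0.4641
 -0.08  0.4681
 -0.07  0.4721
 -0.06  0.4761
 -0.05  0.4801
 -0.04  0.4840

$36.05

σ√T = 0.26·√1.25 = 0.2907
ln(S/K) + (r + σ²/2)T = ln(428/426) + (0.046 + 0.26²/2)·1.25 = 0.0047 + 0.0998 = 0.1044
d₁ = 0.1044 / 0.2907 = 0.3593 → 0.36
d₂ = d₁ − σ√T = 0.3593 − 0.2907 = 0.0686 → 0.07
e^(−rT) = e^(−0.046·1.25) = 0.9441
P = 426·0.9441·N(-0.07) − 428·N(-0.36) = 426·0.9441·0.4721 − 428·0.3594 = 189.8723 − 153.8232 = 36.0491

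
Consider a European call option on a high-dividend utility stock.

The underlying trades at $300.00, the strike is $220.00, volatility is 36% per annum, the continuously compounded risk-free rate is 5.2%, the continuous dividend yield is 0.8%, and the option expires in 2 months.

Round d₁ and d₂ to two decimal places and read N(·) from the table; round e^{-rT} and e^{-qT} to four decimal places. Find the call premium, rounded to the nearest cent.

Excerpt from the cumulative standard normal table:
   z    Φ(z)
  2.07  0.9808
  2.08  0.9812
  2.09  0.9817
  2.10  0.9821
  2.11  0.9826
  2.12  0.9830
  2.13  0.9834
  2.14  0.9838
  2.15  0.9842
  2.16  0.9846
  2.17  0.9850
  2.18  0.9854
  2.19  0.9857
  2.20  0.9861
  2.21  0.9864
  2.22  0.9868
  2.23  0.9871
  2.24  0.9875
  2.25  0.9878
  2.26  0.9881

T = 0.1667;  σ√T = 0.1470
d₁ = [ln(300/220) + (0.052 − 0.008 + ½·0.36²)·0.1667] / (σ√T) = (0.3102 + 0.0181) / 0.1470 = 2.2337 ⇒ 2.23
d₂ = 2.2337 − 0.1470 = 2.0867 ⇒ 2.09
exp(−qT) = exp(−0.008·0.1667) = 0.9987;  exp(−rT) = exp(−0.052·0.1667) = 0.9914
C = 300·0.9987·N(2.23) − 220·0.9914·N(2.09) = 300·0.9987·0.9871 − 220·0.9914·0.9817 = 295.7450 − 214.1166 = 81.6284

$81.63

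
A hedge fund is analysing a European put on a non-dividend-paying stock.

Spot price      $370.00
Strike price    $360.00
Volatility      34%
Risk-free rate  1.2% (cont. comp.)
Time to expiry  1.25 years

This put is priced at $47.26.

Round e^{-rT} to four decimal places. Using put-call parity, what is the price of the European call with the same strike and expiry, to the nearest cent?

e^(−rT) = e^(−0.012·1.25) = 0.9851
Put-call parity: C − P = S − K·e^(−rT) = 370 − 360·0.9851 = 370 − 354.6360 = 15.3640
C = P + (C − P) = 47.26 + (15.3640) = 62.6240

$62.62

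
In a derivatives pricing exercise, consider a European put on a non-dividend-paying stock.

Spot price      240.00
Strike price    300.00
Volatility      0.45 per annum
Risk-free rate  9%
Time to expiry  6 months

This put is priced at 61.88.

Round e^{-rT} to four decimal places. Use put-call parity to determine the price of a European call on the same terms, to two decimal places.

15.08

e^(−rT) = e^(−0.09·0.5) = 0.9560
Put-call parity: C − P = S − K·e^(−rT) = 240 − 300·0.9560 = 240 − 286.8000 = -46.8000
C = P + (C − P) = 61.88 + (-46.8000) = 15.0800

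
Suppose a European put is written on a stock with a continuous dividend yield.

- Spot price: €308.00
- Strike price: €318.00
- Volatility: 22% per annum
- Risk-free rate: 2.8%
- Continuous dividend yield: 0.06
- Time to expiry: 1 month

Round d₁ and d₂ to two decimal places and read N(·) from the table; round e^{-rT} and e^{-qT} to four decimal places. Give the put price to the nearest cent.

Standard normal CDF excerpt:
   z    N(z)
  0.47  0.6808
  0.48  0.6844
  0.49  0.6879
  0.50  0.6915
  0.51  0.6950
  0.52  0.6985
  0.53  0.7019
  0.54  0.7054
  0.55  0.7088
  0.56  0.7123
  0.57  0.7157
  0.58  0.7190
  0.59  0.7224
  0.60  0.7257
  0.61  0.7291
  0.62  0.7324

€15.13

T = 0.08333;  σ√T = 0.0635
d₁ = [ln(308/318) + (0.028 − 0.06 + 0.22²/2)·0.08333] / 0.0635 = [-0.0320 − 0.0007] / 0.0635 = -0.5133 which rounds to -0.51
d₂ = d₁ − σ√T = -0.5133 − 0.0635 = -0.5769 which rounds to -0.58
e^(−qT) = e^(−0.06·0.08333) = 0.9950;  e^(−rT) = e^(−0.028·0.08333) = 0.9977
N(−d₂) = N(0.58) = 0.7190;  N(−d₁) = N(0.51) = 0.6950
P = 318·0.9977·0.7190 − 308·0.9950·0.6950 = 228.1161 − 212.9897 = 15.1264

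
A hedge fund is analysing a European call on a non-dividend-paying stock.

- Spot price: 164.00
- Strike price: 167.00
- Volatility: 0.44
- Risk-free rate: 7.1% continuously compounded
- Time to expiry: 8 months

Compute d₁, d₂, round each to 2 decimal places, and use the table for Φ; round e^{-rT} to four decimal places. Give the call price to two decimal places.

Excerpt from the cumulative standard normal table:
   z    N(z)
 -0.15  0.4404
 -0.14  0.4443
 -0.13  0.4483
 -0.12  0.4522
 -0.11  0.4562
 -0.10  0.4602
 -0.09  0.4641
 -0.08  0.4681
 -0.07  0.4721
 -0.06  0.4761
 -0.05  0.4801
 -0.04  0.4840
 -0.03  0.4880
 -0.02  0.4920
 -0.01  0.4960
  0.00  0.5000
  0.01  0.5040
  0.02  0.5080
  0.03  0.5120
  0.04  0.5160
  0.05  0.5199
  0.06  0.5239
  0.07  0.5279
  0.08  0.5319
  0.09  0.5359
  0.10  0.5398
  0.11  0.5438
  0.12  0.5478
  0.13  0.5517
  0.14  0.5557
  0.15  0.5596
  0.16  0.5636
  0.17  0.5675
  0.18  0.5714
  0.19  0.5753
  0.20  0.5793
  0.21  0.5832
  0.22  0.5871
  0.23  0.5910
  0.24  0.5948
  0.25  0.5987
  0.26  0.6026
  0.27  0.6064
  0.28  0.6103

25.52

σ√T = 0.44 × 0.8165 = 0.3593
d₁ = [ln(164/167) + (0.071 + 0.44²/2)·0.6667] / 0.3593 = [-0.0181 + 0.1119] / 0.3593 = 0.2609 ≈ 0.26
d₂ = d₁ − σ√T = 0.2609 − 0.3593 = -0.0983 ≈ -0.10
e^(−rT) = e^(−0.071·0.6667) = 0.9538
C = 164·N(0.26) − 167·0.9538·N(-0.10) = 164·0.6026 − 167·0.9538·0.4602 = 98.8264 − 73.3028 = 25.5236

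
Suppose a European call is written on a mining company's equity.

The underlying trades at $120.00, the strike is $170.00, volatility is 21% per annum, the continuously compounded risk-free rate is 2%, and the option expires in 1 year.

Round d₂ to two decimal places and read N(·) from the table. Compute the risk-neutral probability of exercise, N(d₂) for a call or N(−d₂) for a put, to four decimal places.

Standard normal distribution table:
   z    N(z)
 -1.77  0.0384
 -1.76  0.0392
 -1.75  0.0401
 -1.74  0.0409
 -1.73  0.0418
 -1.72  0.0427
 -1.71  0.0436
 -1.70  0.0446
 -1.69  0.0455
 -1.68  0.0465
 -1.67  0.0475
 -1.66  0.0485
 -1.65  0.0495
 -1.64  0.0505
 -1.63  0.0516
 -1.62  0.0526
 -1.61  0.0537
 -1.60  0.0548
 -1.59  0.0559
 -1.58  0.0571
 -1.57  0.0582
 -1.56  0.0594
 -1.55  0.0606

0.0475

σ√T = 0.21·√1 = 0.2100
ln(S/K) + (r + σ²/2)T = ln(120/170) + (0.02 + 0.21²/2)·1 = -0.3483 + 0.0420 = -0.3063
d₁ = -0.3063 / 0.2100 = -1.4584 → -1.46
d₂ = d₁ − σ√T = -1.4584 − 0.2100 = -1.6684 → -1.67
Pr(exercise) under Q = N(d₂) = 0.0475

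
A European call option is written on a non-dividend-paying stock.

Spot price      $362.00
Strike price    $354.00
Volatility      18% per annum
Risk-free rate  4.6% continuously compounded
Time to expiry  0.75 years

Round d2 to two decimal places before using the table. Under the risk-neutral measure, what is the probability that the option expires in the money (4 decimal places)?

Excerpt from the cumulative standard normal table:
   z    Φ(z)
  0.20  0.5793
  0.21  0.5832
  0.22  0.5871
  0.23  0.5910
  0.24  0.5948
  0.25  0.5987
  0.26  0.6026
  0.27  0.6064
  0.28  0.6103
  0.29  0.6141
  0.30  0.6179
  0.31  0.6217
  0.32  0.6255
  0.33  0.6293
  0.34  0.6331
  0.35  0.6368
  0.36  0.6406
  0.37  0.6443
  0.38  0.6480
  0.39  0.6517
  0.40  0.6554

0.6141

T = 0.75;  σ√T = 0.1559
d₁ = [ln(362/354) + (0.046 + 0.18²/2)·0.75] / 0.1559 = [0.0223 + 0.0466] / 0.1559 = 0.4426 ⇒ 0.44
d₂ = d₁ − σ√T = 0.4426 − 0.1559 = 0.2867 ⇒ 0.29
Risk-neutral Pr[S_T > K] = N(d₂) = N(0.29) = 0.6141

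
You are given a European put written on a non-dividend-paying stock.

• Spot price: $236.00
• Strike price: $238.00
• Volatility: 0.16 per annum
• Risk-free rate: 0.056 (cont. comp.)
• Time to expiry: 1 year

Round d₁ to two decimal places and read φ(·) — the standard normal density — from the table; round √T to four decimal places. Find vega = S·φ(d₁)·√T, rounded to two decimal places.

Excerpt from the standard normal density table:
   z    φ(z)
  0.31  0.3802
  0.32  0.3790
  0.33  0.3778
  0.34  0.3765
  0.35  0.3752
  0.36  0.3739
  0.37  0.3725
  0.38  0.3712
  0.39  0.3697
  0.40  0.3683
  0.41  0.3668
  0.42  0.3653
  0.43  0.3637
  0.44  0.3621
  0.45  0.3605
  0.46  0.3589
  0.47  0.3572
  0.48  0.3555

σ√T = 0.16·√1 = 0.1600
d₁ = [ln(236/238) + (0.056 + 0.16²/2)·1] / 0.1600 = [-0.0084 + 0.0688] / 0.1600 = 0.3773 which rounds to 0.38
√T = √1 = 1.0000
φ(d₁) = φ(0.38) = 0.3712
vega = S·φ(d₁)·√T = 236·0.3712·1.0000 = 87.6032

87.60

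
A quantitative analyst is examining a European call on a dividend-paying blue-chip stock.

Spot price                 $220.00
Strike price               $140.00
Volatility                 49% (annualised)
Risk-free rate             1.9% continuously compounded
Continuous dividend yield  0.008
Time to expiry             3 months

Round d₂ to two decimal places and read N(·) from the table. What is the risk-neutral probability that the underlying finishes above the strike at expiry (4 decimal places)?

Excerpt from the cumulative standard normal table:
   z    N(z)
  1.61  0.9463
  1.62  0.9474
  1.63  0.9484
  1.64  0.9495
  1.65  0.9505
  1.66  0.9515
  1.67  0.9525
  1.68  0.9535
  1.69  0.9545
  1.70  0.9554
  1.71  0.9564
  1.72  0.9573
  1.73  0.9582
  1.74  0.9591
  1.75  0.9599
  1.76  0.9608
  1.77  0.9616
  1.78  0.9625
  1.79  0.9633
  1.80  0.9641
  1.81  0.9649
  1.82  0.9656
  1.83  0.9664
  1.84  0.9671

T = 0.25;  σ√T = 0.2450
d₁ = [ln(220/140) + (0.019 − 0.008 + 0.49²/2)·0.25] / 0.2450 = [0.4520 + 0.0328] / 0.2450 = 1.9786 which rounds to 1.98
d₂ = d₁ − σ√T = 1.9786 − 0.2450 = 1.7336 which rounds to 1.73
Risk-neutral Pr[S_T > K] = N(d₂) = N(1.73) = 0.9582

0.9582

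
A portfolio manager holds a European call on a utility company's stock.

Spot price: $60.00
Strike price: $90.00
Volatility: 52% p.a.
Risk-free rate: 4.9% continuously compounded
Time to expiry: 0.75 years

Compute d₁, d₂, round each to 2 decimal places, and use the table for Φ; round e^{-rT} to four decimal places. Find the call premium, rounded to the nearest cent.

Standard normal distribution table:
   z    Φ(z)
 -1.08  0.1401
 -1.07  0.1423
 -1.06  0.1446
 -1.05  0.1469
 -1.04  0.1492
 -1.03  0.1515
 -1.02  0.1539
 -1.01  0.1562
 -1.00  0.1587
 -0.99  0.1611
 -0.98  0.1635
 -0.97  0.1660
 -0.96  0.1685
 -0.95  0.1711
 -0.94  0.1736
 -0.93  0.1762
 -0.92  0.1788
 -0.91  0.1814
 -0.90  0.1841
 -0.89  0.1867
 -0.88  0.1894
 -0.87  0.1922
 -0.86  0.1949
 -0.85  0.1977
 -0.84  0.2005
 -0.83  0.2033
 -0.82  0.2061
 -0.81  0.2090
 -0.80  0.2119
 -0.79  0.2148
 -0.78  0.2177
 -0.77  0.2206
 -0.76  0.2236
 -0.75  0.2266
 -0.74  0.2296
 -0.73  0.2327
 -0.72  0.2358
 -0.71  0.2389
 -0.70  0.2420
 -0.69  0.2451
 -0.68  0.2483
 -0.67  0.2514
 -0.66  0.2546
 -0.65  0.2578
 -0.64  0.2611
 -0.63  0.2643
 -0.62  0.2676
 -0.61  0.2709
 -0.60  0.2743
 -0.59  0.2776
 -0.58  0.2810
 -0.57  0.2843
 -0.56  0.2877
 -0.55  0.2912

T = 0.75;  σ√T = 0.4503
d₁ = [ln(60/90) + (0.049 + 0.52²/2)·0.75] / 0.4503 = [-0.4055 + 0.1382] / 0.4503 = -0.5936 ≈ -0.59
d₂ = d₁ − σ√T = -0.5936 − 0.4503 = -1.0439 ≈ -1.04
exp(−rT) = exp(−0.049·0.75) = 0.9639
N(d₁) = N(-0.59) = 0.2776;  N(d₂) = N(-1.04) = 0.1492
C = 60·0.2776 − 90·0.9639·0.1492 = 16.6560 − 12.9432 = 3.7128

$3.71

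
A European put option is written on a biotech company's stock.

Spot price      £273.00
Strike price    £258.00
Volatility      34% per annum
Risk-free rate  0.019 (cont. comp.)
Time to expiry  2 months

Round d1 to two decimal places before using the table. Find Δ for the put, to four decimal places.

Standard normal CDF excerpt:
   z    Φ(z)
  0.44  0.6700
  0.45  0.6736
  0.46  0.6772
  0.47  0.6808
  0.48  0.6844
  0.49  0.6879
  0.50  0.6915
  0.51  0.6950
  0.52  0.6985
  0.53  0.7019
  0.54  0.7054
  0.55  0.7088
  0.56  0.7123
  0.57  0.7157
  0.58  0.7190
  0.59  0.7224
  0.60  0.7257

σ√T = 0.34·√0.1667 = 0.1388
ln(S/K) + (r + σ²/2)T = ln(273/258) + (0.019 + 0.34²/2)·0.1667 = 0.0565 + 0.0128 = 0.0693
d₁ = 0.0693 / 0.1388 = 0.4994 → 0.50
N(d₁) = N(0.50) = 0.6915
Δ_put = N(d₁) − 1 = 0.6915 − 1 = -0.3085

-0.3085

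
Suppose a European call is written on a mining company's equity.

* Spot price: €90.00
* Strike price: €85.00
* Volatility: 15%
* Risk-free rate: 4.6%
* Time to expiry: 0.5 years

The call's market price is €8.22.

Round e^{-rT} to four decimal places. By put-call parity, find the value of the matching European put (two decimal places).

exp(−rT) = exp(−0.046·0.5) = 0.9773
Put-call parity: C − P = S − K·e^(−rT) = 90 − 85·0.9773 = 90 − 83.0705 = 6.9295
P = C − (C − P) = 8.22 − (6.9295) = 1.2905

€1.29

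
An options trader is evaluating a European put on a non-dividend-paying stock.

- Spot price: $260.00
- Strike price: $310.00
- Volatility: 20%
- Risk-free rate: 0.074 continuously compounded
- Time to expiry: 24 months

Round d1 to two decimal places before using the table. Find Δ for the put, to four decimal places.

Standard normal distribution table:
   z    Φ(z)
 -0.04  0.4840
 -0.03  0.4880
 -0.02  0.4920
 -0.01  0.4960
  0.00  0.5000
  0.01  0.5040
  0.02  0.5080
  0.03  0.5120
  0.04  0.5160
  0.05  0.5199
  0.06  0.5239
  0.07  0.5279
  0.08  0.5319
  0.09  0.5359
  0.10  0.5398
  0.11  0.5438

-0.4840

σ√T = 0.2·√2 = 0.2828
d₁ = [ln(260/310) + (0.074 + 0.2²/2)·2] / 0.2828 = [-0.1759 + 0.1880] / 0.2828 = 0.0428 which rounds to 0.04
N(d₁) = N(0.04) = 0.5160
Δ_put = N(d₁) − 1 = 0.5160 − 1 = -0.4840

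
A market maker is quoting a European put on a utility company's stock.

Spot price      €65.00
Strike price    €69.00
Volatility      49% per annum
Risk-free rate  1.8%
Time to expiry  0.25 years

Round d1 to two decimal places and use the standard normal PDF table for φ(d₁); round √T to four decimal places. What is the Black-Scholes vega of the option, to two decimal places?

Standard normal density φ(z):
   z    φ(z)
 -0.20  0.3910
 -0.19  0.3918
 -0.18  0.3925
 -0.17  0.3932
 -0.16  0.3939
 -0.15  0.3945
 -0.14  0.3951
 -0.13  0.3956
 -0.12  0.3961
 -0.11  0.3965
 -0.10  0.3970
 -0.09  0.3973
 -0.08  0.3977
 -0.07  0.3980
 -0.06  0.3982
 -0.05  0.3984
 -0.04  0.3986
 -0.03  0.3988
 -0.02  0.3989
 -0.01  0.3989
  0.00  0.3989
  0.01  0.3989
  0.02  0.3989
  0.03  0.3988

12.90

σ√T = 0.49·√0.25 = 0.2450
d₁ = [ln(65/69) + (0.018 + 0.49²/2)·0.25] / 0.2450 = [-0.0597 + 0.0345] / 0.2450 = -0.1029 which rounds to -0.10
√T = √0.25 = 0.5000
φ(d₁) = φ(-0.10) = 0.3970
vega = S·φ(d₁)·√T = 65·0.3970·0.5000 = 12.9025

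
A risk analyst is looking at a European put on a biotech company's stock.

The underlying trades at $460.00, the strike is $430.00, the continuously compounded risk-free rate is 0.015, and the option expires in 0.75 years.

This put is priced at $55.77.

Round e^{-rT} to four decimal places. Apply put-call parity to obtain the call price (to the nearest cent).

exp(−rT) = exp(−0.015·0.75) = 0.9888
Put-call parity: C − P = S − K·e^(−rT) = 460 − 430·0.9888 = 460 − 425.1840 = 34.8160
C = P + (C − P) = 55.77 + (34.8160) = 90.5860

$90.59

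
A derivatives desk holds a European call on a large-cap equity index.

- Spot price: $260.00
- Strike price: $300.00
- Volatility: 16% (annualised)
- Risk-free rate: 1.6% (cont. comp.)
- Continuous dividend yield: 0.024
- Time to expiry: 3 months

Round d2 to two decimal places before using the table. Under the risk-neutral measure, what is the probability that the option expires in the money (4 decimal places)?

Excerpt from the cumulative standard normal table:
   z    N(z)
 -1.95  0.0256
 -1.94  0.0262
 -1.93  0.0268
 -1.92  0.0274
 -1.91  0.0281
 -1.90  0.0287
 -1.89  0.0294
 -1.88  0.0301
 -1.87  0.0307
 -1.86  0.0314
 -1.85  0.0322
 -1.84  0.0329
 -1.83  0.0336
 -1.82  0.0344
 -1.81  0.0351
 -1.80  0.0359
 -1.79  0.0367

0.0322

σ√T = 0.16·√0.25 = 0.0800
d₁ = [ln(260/300) + (0.016 − 0.024 + ½·0.16²)·0.25] / (σ√T) = (-0.1431 + 0.0012) / 0.0800 = -1.7738 ≈ -1.77
d₂ = -1.7738 − 0.0800 = -1.8538 ≈ -1.85
Pr(exercise) under Q = N(d₂) = 0.0322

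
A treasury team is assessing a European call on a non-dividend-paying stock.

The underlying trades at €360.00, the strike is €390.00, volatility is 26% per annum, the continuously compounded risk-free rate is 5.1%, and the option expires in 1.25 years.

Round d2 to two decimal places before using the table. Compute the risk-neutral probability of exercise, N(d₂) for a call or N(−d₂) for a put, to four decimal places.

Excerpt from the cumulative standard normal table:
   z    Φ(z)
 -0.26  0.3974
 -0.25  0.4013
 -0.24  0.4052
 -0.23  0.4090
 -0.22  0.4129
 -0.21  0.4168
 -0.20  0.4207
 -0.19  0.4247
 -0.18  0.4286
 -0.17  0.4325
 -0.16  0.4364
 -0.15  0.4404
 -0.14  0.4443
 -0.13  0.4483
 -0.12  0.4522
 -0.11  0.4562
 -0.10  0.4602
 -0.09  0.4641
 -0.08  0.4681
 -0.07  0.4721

0.4207

T = 1.25;  σ√T = 0.2907
d₁ = [ln(360/390) + (0.051 + 0.26²/2)·1.25] / 0.2907 = [-0.0800 + 0.1060] / 0.2907 = 0.0893 which rounds to 0.09
d₂ = d₁ − σ√T = 0.0893 − 0.2907 = -0.2014 which rounds to -0.20
Pr(exercise) under Q = N(d₂) = 0.4207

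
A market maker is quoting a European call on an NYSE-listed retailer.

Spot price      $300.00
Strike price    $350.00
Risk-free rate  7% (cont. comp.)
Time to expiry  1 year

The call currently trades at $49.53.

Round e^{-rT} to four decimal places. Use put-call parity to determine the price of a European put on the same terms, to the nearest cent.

exp(−rT) = exp(−0.07·1) = 0.9324
Put-call parity: C − P = S − K·e^(−rT) = 300 − 350·0.9324 = 300 − 326.3400 = -26.3400
P = C − (C − P) = 49.53 − (-26.3400) = 75.8700

$75.87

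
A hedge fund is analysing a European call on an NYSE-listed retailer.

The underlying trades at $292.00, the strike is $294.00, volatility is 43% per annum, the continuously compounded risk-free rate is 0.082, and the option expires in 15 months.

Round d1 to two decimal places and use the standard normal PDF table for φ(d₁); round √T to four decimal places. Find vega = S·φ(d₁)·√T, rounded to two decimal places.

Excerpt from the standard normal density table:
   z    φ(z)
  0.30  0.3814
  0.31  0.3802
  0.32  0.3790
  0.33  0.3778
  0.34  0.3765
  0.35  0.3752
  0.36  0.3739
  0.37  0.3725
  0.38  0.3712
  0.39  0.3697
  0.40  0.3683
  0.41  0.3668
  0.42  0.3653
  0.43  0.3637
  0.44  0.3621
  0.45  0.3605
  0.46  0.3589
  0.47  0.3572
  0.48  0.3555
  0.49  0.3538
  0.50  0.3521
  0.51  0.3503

σ√T = 0.43 × 1.1180 = 0.4808
d₁ = [ln(292/294) + (0.082 + 0.43²/2)·1.25] / 0.4808 = [-0.0068 + 0.2181] / 0.4808 = 0.4394 which rounds to 0.44
√T = √1.25 = 1.1180
φ(d₁) = φ(0.44) = 0.3621
vega = S·φ(d₁)·√T = 292·0.3621·1.1180 = 118.2097

118.21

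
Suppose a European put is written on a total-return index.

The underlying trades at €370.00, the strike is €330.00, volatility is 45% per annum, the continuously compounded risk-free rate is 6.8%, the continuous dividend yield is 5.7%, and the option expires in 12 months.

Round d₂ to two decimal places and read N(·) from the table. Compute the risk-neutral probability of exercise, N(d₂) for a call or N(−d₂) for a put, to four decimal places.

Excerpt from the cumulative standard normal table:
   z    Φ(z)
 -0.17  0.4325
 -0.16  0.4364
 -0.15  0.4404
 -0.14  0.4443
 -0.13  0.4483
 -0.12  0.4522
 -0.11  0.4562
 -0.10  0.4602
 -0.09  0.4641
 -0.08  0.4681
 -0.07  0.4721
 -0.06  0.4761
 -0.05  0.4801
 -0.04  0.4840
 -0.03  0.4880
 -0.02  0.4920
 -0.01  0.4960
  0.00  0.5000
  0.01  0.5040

T = 1;  σ√T = 0.4500
d₁ = [ln(370/330) + (0.068 − 0.057 + 0.45²/2)·1] / 0.4500 = [0.1144 + 0.1123] / 0.4500 = 0.5037 which rounds to 0.50
d₂ = d₁ − σ√T = 0.5037 − 0.4500 = 0.0537 which rounds to 0.05
Pr(exercise) under Q = N(−d₂) = N(-0.05) = 0.4801

0.4801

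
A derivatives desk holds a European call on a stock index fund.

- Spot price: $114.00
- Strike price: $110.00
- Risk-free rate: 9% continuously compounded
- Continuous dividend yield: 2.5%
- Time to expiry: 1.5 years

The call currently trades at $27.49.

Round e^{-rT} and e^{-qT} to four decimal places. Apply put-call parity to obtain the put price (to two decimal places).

$13.79

exp(−qT) = exp(−0.025·1.5) = 0.9632;  exp(−rT) = exp(−0.09·1.5) = 0.8737
Put-call parity: C − P = S·e^(−qT) − K·e^(−rT) = 114·0.9632 − 110·0.8737 = 109.8048 − 96.1070 = 13.6978
P = C − (C − P) = 27.49 − (13.6978) = 13.7922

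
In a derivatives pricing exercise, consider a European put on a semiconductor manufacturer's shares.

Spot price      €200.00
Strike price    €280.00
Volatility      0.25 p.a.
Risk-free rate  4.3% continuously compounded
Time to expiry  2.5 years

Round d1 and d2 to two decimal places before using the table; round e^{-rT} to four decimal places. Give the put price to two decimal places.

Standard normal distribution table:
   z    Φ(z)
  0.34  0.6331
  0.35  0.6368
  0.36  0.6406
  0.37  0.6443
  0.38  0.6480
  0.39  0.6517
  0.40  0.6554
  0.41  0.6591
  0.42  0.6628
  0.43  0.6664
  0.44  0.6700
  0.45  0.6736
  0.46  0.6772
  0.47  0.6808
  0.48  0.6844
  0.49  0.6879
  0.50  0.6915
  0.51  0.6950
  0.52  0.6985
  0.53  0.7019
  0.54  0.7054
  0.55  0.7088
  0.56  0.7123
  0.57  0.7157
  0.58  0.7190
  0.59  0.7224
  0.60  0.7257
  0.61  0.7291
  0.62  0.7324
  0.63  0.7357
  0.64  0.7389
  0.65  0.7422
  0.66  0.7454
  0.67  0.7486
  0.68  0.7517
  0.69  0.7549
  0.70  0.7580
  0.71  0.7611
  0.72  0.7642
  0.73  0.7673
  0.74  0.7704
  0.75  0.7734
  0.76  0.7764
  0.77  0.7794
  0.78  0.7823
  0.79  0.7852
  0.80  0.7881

σ√T = 0.25 × 1.5811 = 0.3953
d₁ = [ln(200/280) + (0.043 + ½·0.25²)·2.5] / (σ√T) = (-0.3365 + 0.1856) / 0.3953 = -0.3816 ⇒ -0.38
d₂ = -0.3816 − 0.3953 = -0.7769 ⇒ -0.78
e^(−rT) = e^(−0.043·2.5) = 0.8981
N(−d₂) = N(0.78) = 0.7823;  N(−d₁) = N(0.38) = 0.6480
P = 280·0.8981·0.7823 − 200·0.6480 = 196.7234 − 129.6000 = 67.1234

€67.12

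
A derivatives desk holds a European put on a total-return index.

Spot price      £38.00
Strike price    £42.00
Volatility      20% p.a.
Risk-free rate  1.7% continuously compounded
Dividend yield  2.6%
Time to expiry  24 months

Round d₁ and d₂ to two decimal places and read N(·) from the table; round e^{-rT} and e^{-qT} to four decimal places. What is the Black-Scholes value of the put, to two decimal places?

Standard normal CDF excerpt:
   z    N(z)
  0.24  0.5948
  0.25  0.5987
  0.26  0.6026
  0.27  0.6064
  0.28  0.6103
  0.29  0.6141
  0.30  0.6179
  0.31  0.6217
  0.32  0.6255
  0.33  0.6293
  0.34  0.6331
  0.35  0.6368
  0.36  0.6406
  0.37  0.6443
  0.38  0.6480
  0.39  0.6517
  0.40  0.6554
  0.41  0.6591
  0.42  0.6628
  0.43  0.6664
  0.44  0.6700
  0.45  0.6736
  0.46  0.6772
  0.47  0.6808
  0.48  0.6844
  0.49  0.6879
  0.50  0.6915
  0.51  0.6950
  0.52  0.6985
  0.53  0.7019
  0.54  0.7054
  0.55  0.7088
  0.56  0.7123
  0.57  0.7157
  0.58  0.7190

T = 2;  σ√T = 0.2828
d₁ = [ln(38/42) + (0.017 − 0.026 + 0.2²/2)·2] / 0.2828 = [-0.1001 + 0.0220] / 0.2828 = -0.2761 → -0.28
d₂ = d₁ − σ√T = -0.2761 − 0.2828 = -0.5589 → -0.56
exp(−qT) = exp(−0.026·2) = 0.9493;  exp(−rT) = exp(−0.017·2) = 0.9666
N(−d₂) = N(0.56) = 0.7123;  N(−d₁) = N(0.28) = 0.6103
P = 42·0.9666·0.7123 − 38·0.9493·0.6103 = 28.9174 − 22.0156 = 6.9018

£6.90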